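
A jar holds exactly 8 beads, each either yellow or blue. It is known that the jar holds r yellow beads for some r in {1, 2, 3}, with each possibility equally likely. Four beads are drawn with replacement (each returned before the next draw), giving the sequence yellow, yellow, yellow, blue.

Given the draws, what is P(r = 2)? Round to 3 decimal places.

0.253

Compute the likelihood of the observed sequence for each case: P(data | r = 1) = (1/8)(1/8)(1/8)(7/8) = 0.001709; P(data | r = 2) = (2/8)(2/8)(2/8)(6/8) = 0.011719; P(data | r = 3) = (3/8)(3/8)(3/8)(5/8) = 0.032959.
The prior-weighted likelihoods are 1/3 · 0.001709 = 0.00056966, 1/3 · 0.011719 = 0.0039062, 1/3 · 0.032959 = 0.010986; these sum to 0.015462.
Therefore the posterior P(r = 2 | data) = (0.0039062) / (0.015462) = 0.25263.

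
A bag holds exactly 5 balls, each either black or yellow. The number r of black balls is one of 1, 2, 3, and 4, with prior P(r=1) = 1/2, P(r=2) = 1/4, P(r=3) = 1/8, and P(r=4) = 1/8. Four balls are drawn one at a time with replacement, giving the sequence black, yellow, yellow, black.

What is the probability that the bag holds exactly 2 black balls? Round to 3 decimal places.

0.383

Under each hypothesis, the probability of the observed sequence is: P(data | r = 1) = (1/5)(4/5)(4/5)(1/5) = 0.0256; P(data | r = 2) = (2/5)(3/5)(3/5)(2/5) = 0.0576; P(data | r = 3) = (3/5)(2/5)(2/5)(3/5) = 0.0576; P(data | r = 4) = (4/5)(1/5)(1/5)(4/5) = 0.0256.
The prior-weighted likelihoods are 1/2 · 0.0256 = 0.0128, 1/4 · 0.0576 = 0.0144, 1/8 · 0.0576 = 0.0072, 1/8 · 0.0256 = 0.0032; with total 0.0376.
So P(r = 2 | data) = (0.0144) / (0.0376) = 0.38298.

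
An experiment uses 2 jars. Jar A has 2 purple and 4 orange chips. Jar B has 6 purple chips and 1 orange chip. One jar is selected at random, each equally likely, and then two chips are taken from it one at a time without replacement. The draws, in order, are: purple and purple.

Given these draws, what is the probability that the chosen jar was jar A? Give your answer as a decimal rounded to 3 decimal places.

The likelihood of the observed sequence under each hypothesis: P(data | jar A) = (2/6)(1/5) = 1/15; P(data | jar B) = (6/7)(5/6) = 5/7.
Multiplying each by its prior: 1/2 · 1/15 = 1/30, 1/2 · 5/7 = 5/14; with total 41/105.
So P(jar A | data) = (1/30) / (41/105) = 7/82.

0.085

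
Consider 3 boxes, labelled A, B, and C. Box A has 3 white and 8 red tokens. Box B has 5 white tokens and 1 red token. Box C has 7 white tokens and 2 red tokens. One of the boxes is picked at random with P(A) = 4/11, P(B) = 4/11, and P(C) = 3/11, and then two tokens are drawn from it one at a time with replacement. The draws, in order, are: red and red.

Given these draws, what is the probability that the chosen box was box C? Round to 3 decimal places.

0.062

Compute the likelihood of the observed sequence for each case: P(data | box A) = (8/11)(8/11) = 0.52893; P(data | box B) = (1/6)(1/6) = 0.027778; P(data | box C) = (2/9)(2/9) = 0.049383.
Multiplying each by its prior: 4/11 · 0.52893 = 0.19234, 4/11 · 0.027778 = 0.010101, 3/11 · 0.049383 = 0.013468; summing to 0.21591.
Therefore the posterior P(box C | data) = (0.013468) / (0.21591) = 0.062379.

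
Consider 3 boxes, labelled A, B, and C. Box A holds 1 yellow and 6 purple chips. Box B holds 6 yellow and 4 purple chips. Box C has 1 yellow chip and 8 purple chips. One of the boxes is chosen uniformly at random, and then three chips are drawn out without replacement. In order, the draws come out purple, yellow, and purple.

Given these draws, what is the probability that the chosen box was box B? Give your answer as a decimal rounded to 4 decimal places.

0.2825

Under each hypothesis, the probability of the observed sequence is: P(data | box A) = (6/7)(1/6)(5/5) = 0.14286; P(data | box B) = (4/10)(6/9)(3/8) = 0.1; P(data | box C) = (8/9)(1/8)(7/7) = 0.11111.
Weighting by the prior gives 1/3 · 0.14286 = 0.047619, 1/3 · 0.1 = 0.033333, 1/3 · 0.11111 = 0.037037; with total 0.11799.
Therefore the posterior P(box B | data) = (0.033333) / (0.11799) = 0.28251.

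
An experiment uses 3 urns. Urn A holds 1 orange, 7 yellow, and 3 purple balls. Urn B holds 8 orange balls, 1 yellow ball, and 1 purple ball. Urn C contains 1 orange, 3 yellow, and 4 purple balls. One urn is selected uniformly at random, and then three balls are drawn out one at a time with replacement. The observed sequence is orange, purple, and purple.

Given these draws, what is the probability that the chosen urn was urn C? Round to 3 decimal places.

0.679

The likelihood of the observed sequence under each hypothesis: P(data | urn A) = (1/11)(3/11)(3/11) = 0.0067618; P(data | urn B) = (8/10)(1/10)(1/10) = 0.008; P(data | urn C) = (1/8)(4/8)(4/8) = 0.03125.
The prior-weighted likelihoods are 1/3 · 0.0067618 = 0.0022539, 1/3 · 0.008 = 0.0026667, 1/3 · 0.03125 = 0.010417; with total 0.015337.
Hence P(urn C | data) = (0.010417) / (0.015337) = 0.67917.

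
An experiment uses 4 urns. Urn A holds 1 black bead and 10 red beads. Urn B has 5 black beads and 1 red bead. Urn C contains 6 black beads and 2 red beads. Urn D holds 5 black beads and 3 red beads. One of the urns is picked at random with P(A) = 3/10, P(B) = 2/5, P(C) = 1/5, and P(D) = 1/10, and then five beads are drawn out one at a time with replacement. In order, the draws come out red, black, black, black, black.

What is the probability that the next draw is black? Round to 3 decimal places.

0.786

Under each hypothesis, the probability of the observed sequence is: P(data | urn A) = (10/11)(1/11)(1/11)(1/11)(1/11) = 6.2092e-05; P(data | urn B) = (1/6)(5/6)(5/6)(5/6)(5/6) = 0.080376; P(data | urn C) = (2/8)(6/8)(6/8)(6/8)(6/8) = 0.079102; P(data | urn D) = (3/8)(5/8)(5/8)(5/8)(5/8) = 0.05722.
Multiplying each by its prior: 3/10 · 6.2092e-05 = 1.8628e-05, 2/5 · 0.080376 = 0.03215, 1/5 · 0.079102 = 0.01582, 1/10 · 0.05722 = 0.005722; these sum to 0.053711.
Dividing through by the total gives posterior P(urn A | data) = 0.00034681, P(urn B | data) = 0.59858, P(urn C | data) = 0.29454, P(urn D | data) = 0.10653.
Averaging over the posterior, P(black next | data) = (1/11)(0.00034681) + (5/6)(0.59858) + (3/4)(0.29454) + (5/8)(0.10653) = 0.78634.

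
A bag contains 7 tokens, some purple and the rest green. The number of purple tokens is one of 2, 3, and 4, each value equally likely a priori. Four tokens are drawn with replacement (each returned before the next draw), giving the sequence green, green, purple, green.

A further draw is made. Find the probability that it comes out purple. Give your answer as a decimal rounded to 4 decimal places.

0.3917

Under each hypothesis, the probability of the observed sequence is: P(data | r = 2) = (5/7)(5/7)(2/7)(5/7) = 0.10412; P(data | r = 3) = (4/7)(4/7)(3/7)(4/7) = 0.079967; P(data | r = 4) = (3/7)(3/7)(4/7)(3/7) = 0.044981.
The prior-weighted likelihoods are 1/3 · 0.10412 = 0.034708, 1/3 · 0.079967 = 0.026656, 1/3 · 0.044981 = 0.014994; these sum to 0.076357.
Dividing through by the total gives posterior P(r = 2 | data) = 0.45455, P(r = 3 | data) = 0.34909, P(r = 4 | data) = 0.19636.
Averaging over the posterior, P(purple next | data) = (2/7)(0.45455) + (3/7)(0.34909) + (4/7)(0.19636) = 0.39169.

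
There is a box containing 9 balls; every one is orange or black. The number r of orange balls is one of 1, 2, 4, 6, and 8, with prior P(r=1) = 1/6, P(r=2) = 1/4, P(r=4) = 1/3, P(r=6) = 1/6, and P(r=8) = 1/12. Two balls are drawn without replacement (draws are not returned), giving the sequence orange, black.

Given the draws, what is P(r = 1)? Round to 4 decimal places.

0.0879

Under each hypothesis, the probability of the observed sequence is: P(data | r = 1) = (1/9)(8/8) = 1/9; P(data | r = 2) = (2/9)(7/8) = 7/36; P(data | r = 4) = (4/9)(5/8) = 5/18; P(data | r = 6) = (6/9)(3/8) = 1/4; P(data | r = 8) = (8/9)(1/8) = 1/9.
Multiplying each by its prior: 1/6 · 1/9 = 1/54, 1/4 · 7/36 = 7/144, 1/3 · 5/18 = 5/54, 1/6 · 1/4 = 1/24, 1/12 · 1/9 = 1/108; these sum to 91/432.
Hence P(r = 1 | data) = (1/54) / (91/432) = 8/91.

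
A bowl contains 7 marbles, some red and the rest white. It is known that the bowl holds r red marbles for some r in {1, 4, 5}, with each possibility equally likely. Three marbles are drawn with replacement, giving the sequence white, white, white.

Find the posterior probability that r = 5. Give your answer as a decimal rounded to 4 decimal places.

Compute the likelihood of the observed sequence for each case: P(data | r = 1) = (6/7)(6/7)(6/7) = 0.62974; P(data | r = 4) = (3/7)(3/7)(3/7) = 0.078717; P(data | r = 5) = (2/7)(2/7)(2/7) = 0.023324.
The prior-weighted likelihoods are 1/3 · 0.62974 = 0.20991, 1/3 · 0.078717 = 0.026239, 1/3 · 0.023324 = 0.0077745; summing to 0.24393.
So P(r = 5 | data) = (0.0077745) / (0.24393) = 0.031873.

0.0319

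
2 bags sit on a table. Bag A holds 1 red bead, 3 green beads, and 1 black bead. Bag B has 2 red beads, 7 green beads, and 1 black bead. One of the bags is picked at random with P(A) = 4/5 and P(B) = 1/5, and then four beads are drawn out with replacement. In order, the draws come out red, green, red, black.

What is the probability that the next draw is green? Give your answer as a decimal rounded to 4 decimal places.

For each hypothesis, P(data | H) works out to: P(data | bag A) = (1/5)(3/5)(1/5)(1/5) = 0.0048; P(data | bag B) = (2/10)(7/10)(2/10)(1/10) = 0.0028.
Multiplying each by its prior: 4/5 · 0.0048 = 0.00384, 1/5 · 0.0028 = 0.00056; these sum to 0.0044.
Normalising, the posterior is P(bag A | data) = 0.87273, P(bag B | data) = 0.12727.
Averaging over the posterior, P(green next | data) = (3/5)(0.87273) + (7/10)(0.12727) = 0.61273.

0.6127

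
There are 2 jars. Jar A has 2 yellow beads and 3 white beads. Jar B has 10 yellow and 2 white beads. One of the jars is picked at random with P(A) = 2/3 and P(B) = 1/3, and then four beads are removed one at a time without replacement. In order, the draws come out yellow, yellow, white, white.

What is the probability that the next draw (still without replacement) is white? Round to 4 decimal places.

0.9296

Compute the likelihood of the observed sequence for each case: P(data | jar A) = (2/5)(1/4)(3/3)(2/2) = 1/10; P(data | jar B) = (10/12)(9/11)(2/10)(1/9) = 1/66.
Multiplying each by its prior: 2/3 · 1/10 = 1/15, 1/3 · 1/66 = 1/198; these sum to 71/990.
Normalising, the posterior is P(jar A | data) = 66/71, P(jar B | data) = 5/71.
Averaging over the posterior, P(white next | data) = (1)(66/71) + (0)(5/71) = 66/71.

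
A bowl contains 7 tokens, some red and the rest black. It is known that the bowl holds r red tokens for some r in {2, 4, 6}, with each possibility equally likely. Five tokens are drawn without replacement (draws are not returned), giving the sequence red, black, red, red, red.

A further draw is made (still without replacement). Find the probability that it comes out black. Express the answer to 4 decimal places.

0.1667

For each hypothesis, P(data | H) works out to: P(data | r = 2) = (2/7)(5/6)(1/5)(0/4) = 0; P(data | r = 4) = (4/7)(3/6)(3/5)(2/4)(1/3) = 1/35; P(data | r = 6) = (6/7)(1/6)(5/5)(4/4)(3/3) = 1/7.
Weighting by the prior gives 1/3 · 0 = 0, 1/3 · 1/35 = 1/105, 1/3 · 1/7 = 1/21; summing to 2/35.
The posterior is then P(r = 2 | data) = 0, P(r = 4 | data) = 1/6, P(r = 6 | data) = 5/6.
The predictive probability is P(black next | data) = (1)(1/6) + (0)(5/6) = 1/6.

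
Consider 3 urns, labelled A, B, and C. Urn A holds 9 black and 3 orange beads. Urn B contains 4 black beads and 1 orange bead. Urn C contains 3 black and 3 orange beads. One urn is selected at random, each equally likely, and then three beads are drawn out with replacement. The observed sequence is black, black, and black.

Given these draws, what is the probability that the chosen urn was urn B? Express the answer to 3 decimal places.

0.484

Under each hypothesis, the probability of the observed sequence is: P(data | urn A) = (9/12)(9/12)(9/12) = 0.42188; P(data | urn B) = (4/5)(4/5)(4/5) = 0.512; P(data | urn C) = (3/6)(3/6)(3/6) = 0.125.
Weighting by the prior gives 1/3 · 0.42188 = 0.14062, 1/3 · 0.512 = 0.17067, 1/3 · 0.125 = 0.041667; with total 0.35296.
Hence P(urn B | data) = (0.17067) / (0.35296) = 0.48353.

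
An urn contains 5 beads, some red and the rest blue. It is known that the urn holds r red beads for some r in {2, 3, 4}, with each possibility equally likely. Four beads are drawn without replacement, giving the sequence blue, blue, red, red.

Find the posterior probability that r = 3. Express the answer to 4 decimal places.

0.5000

The likelihood of the observed sequence under each hypothesis: P(data | r = 2) = (3/5)(2/4)(2/3)(1/2) = 1/10; P(data | r = 3) = (2/5)(1/4)(3/3)(2/2) = 1/10; P(data | r = 4) = (1/5)(0/4) = 0.
Weighting by the prior gives 1/3 · 1/10 = 1/30, 1/3 · 1/10 = 1/30, 1/3 · 0 = 0; summing to 1/15.
Hence P(r = 3 | data) = (1/30) / (1/15) = 1/2.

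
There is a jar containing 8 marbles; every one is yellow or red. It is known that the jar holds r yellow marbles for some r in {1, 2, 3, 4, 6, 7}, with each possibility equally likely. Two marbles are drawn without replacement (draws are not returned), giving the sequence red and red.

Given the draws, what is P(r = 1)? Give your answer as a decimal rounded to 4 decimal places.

0.3962

Under each hypothesis, the probability of the observed sequence is: P(data | r = 1) = (7/8)(6/7) = 3/4; P(data | r = 2) = (6/8)(5/7) = 15/28; P(data | r = 3) = (5/8)(4/7) = 5/14; P(data | r = 4) = (4/8)(3/7) = 3/14; P(data | r = 6) = (2/8)(1/7) = 1/28; P(data | r = 7) = (1/8)(0/7) = 0.
Multiplying each by its prior: 1/6 · 3/4 = 1/8, 1/6 · 15/28 = 5/56, 1/6 · 5/14 = 5/84, 1/6 · 3/14 = 1/28, 1/6 · 1/28 = 1/168, 1/6 · 0 = 0; with total 53/168.
Therefore the posterior P(r = 1 | data) = (1/8) / (53/168) = 21/53.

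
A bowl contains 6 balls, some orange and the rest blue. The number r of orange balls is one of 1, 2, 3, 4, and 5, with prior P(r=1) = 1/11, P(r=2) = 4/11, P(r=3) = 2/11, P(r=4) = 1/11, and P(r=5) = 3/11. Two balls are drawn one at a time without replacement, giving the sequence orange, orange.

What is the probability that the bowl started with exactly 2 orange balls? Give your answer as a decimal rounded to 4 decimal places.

Compute the likelihood of the observed sequence for each case: P(data | r = 1) = (1/6)(0/5) = 0; P(data | r = 2) = (2/6)(1/5) = 1/15; P(data | r = 3) = (3/6)(2/5) = 1/5; P(data | r = 4) = (4/6)(3/5) = 2/5; P(data | r = 5) = (5/6)(4/5) = 2/3.
Multiplying each by its prior: 1/11 · 0 = 0, 4/11 · 1/15 = 4/165, 2/11 · 1/5 = 2/55, 1/11 · 2/5 = 2/55, 3/11 · 2/3 = 2/11; summing to 46/165.
So P(r = 2 | data) = (4/165) / (46/165) = 2/23.

0.0870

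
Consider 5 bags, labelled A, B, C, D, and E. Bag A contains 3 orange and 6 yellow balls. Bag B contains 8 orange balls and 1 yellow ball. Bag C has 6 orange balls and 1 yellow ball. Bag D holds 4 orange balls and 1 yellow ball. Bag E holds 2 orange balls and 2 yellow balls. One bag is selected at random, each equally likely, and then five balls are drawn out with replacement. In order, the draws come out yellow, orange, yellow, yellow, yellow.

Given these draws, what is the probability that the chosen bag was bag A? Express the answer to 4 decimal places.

0.6660

For each hypothesis, P(data | H) works out to: P(data | bag A) = (6/9)(3/9)(6/9)(6/9)(6/9) = 0.065844; P(data | bag B) = (1/9)(8/9)(1/9)(1/9)(1/9) = 0.00013548; P(data | bag C) = (1/7)(6/7)(1/7)(1/7)(1/7) = 0.00035699; P(data | bag D) = (1/5)(4/5)(1/5)(1/5)(1/5) = 0.00128; P(data | bag E) = (2/4)(2/4)(2/4)(2/4)(2/4) = 0.03125.
The prior-weighted likelihoods are 1/5 · 0.065844 = 0.013169, 1/5 · 0.00013548 = 2.7096e-05, 1/5 · 0.00035699 = 7.1399e-05, 1/5 · 0.00128 = 0.000256, 1/5 · 0.03125 = 0.00625; these sum to 0.019773.
So P(bag A | data) = (0.013169) / (0.019773) = 0.66599.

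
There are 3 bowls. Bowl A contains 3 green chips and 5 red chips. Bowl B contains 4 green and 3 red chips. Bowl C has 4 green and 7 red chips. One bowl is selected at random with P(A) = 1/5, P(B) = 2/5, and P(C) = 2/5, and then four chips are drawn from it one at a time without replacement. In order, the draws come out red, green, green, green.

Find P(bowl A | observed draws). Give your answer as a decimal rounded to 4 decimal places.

0.0771

Under each hypothesis, the probability of the observed sequence is: P(data | bowl A) = (5/8)(3/7)(2/6)(1/5) = 0.017857; P(data | bowl B) = (3/7)(4/6)(3/5)(2/4) = 0.085714; P(data | bowl C) = (7/11)(4/10)(3/9)(2/8) = 0.021212.
The prior-weighted likelihoods are 1/5 · 0.017857 = 0.0035714, 2/5 · 0.085714 = 0.034286, 2/5 · 0.021212 = 0.0084848; with total 0.046342.
So P(bowl A | data) = (0.0035714) / (0.046342) = 0.077067.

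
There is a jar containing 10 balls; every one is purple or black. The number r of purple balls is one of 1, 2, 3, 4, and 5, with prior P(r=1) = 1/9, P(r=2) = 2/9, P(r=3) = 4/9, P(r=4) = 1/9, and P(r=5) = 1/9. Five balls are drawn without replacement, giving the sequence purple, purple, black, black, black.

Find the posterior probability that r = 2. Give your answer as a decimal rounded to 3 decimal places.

0.149

For each hypothesis, P(data | H) works out to: P(data | r = 1) = (1/10)(0/9) = 0; P(data | r = 2) = (2/10)(1/9)(8/8)(7/7)(6/6) = 0.022222; P(data | r = 3) = (3/10)(2/9)(7/8)(6/7)(5/6) = 0.041667; P(data | r = 4) = (4/10)(3/9)(6/8)(5/7)(4/6) = 0.047619; P(data | r = 5) = (5/10)(4/9)(5/8)(4/7)(3/6) = 0.039683.
The prior-weighted likelihoods are 1/9 · 0 = 0, 2/9 · 0.022222 = 0.0049383, 4/9 · 0.041667 = 0.018519, 1/9 · 0.047619 = 0.005291, 1/9 · 0.039683 = 0.0044092; summing to 0.033157.
By Bayes' rule, P(r = 2 | data) = (0.0049383) / (0.033157) = 0.14894.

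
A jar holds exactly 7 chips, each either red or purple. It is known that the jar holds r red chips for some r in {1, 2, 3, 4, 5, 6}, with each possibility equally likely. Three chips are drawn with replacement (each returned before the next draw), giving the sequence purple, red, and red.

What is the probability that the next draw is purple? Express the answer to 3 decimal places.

0.408

Compute the likelihood of the observed sequence for each case: P(data | r = 1) = (6/7)(1/7)(1/7) = 0.017493; P(data | r = 2) = (5/7)(2/7)(2/7) = 0.058309; P(data | r = 3) = (4/7)(3/7)(3/7) = 0.10496; P(data | r = 4) = (3/7)(4/7)(4/7) = 0.13994; P(data | r = 5) = (2/7)(5/7)(5/7) = 0.14577; P(data | r = 6) = (1/7)(6/7)(6/7) = 0.10496.
Multiplying each by its prior: 1/6 · 0.017493 = 0.0029155, 1/6 · 0.058309 = 0.0097182, 1/6 · 0.10496 = 0.017493, 1/6 · 0.13994 = 0.023324, 1/6 · 0.14577 = 0.024295, 1/6 · 0.10496 = 0.017493; summing to 0.095238.
Dividing through by the total gives posterior P(r = 1 | data) = 0.030612, P(r = 2 | data) = 0.10204, P(r = 3 | data) = 0.18367, P(r = 4 | data) = 0.2449, P(r = 5 | data) = 0.2551, P(r = 6 | data) = 0.18367.
Averaging over the posterior, P(purple next | data) = (6/7)(0.030612) + (5/7)(0.10204) + (4/7)(0.18367) + (3/7)(0.2449) + (2/7)(0.2551) + (1/7)(0.18367) = 0.40816.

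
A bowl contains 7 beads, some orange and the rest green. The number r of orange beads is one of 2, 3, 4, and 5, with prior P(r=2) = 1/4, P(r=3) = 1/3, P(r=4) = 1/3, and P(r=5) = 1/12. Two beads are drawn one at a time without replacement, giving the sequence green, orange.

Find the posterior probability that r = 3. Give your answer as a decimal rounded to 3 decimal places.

Under each hypothesis, the probability of the observed sequence is: P(data | r = 2) = (5/7)(2/6) = 5/21; P(data | r = 3) = (4/7)(3/6) = 2/7; P(data | r = 4) = (3/7)(4/6) = 2/7; P(data | r = 5) = (2/7)(5/6) = 5/21.
Multiplying each by its prior: 1/4 · 5/21 = 5/84, 1/3 · 2/7 = 2/21, 1/3 · 2/7 = 2/21, 1/12 · 5/21 = 5/252; with total 17/63.
Therefore the posterior P(r = 3 | data) = (2/21) / (17/63) = 6/17.

0.353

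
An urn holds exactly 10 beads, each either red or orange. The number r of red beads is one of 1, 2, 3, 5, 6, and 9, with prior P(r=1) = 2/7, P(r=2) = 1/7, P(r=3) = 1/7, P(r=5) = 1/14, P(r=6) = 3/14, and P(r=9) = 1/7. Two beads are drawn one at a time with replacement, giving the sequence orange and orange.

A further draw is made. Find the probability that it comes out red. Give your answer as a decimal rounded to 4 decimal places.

Under each hypothesis, the probability of the observed sequence is: P(data | r = 1) = (9/10)(9/10) = 81/100; P(data | r = 2) = (8/10)(8/10) = 16/25; P(data | r = 3) = (7/10)(7/10) = 49/100; P(data | r = 5) = (5/10)(5/10) = 1/4; P(data | r = 6) = (4/10)(4/10) = 4/25; P(data | r = 9) = (1/10)(1/10) = 1/100.
Weighting by the prior gives 2/7 · 81/100 = 81/350, 1/7 · 16/25 = 16/175, 1/7 · 49/100 = 7/100, 1/14 · 1/4 = 1/56, 3/14 · 4/25 = 6/175, 1/7 · 1/100 = 1/700; summing to 25/56.
The posterior is then P(r = 1 | data) = 0.5184, P(r = 2 | data) = 0.2048, P(r = 3 | data) = 0.1568, P(r = 5 | data) = 0.04, P(r = 6 | data) = 0.0768, P(r = 9 | data) = 0.0032.
So P(red next | data) = Σ P(red next | H) P(H | data) = (1/10)(0.5184) + (1/5)(0.2048) + (3/10)(0.1568) + (1/2)(0.04) + (3/5)(0.0768) + (9/10)(0.0032) = 0.2088.

0.2088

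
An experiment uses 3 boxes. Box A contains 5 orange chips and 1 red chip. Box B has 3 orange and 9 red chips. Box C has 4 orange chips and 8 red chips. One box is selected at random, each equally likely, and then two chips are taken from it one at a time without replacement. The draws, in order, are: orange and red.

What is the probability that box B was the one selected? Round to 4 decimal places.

Under each hypothesis, the probability of the observed sequence is: P(data | box A) = (5/6)(1/5) = 1/6; P(data | box B) = (3/12)(9/11) = 9/44; P(data | box C) = (4/12)(8/11) = 8/33.
The prior-weighted likelihoods are 1/3 · 1/6 = 1/18, 1/3 · 9/44 = 3/44, 1/3 · 8/33 = 8/99; summing to 9/44.
Therefore the posterior P(box B | data) = (3/44) / (9/44) = 1/3.

0.3333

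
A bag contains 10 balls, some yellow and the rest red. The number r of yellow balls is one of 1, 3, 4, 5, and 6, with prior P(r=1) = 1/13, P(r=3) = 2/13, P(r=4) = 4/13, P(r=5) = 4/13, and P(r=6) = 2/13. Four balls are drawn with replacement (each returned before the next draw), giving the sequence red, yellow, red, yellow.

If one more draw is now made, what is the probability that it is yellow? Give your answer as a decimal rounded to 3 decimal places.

The likelihood of the observed sequence under each hypothesis: P(data | r = 1) = (9/10)(1/10)(9/10)(1/10) = 0.0081; P(data | r = 3) = (7/10)(3/10)(7/10)(3/10) = 0.0441; P(data | r = 4) = (6/10)(4/10)(6/10)(4/10) = 0.0576; P(data | r = 5) = (5/10)(5/10)(5/10)(5/10) = 0.0625; P(data | r = 6) = (4/10)(6/10)(4/10)(6/10) = 0.0576.
The prior-weighted likelihoods are 1/13 · 0.0081 = 0.00062308, 2/13 · 0.0441 = 0.0067846, 4/13 · 0.0576 = 0.017723, 4/13 · 0.0625 = 0.019231, 2/13 · 0.0576 = 0.0088615; summing to 0.053223.
Normalising, the posterior is P(r = 1 | data) = 0.011707, P(r = 3 | data) = 0.12748, P(r = 4 | data) = 0.333, P(r = 5 | data) = 0.36132, P(r = 6 | data) = 0.1665.
The predictive probability is P(yellow next | data) = (1/10)(0.011707) + (3/10)(0.12748) + (2/5)(0.333) + (1/2)(0.36132) + (3/5)(0.1665) = 0.45317.

0.453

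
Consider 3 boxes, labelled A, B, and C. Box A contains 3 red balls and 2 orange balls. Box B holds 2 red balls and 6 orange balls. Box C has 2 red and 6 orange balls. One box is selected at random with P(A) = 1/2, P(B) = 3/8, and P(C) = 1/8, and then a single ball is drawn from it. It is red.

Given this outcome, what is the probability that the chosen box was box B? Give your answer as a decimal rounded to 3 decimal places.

0.221

The likelihood of this draw under each hypothesis: P(data | box A) = (3/5) = 3/5; P(data | box B) = (2/8) = 1/4; P(data | box C) = (2/8) = 1/4.
Weighting by the prior gives 1/2 · 3/5 = 3/10, 3/8 · 1/4 = 3/32, 1/8 · 1/4 = 1/32; with total 17/40.
Hence P(box B | data) = (3/32) / (17/40) = 15/68.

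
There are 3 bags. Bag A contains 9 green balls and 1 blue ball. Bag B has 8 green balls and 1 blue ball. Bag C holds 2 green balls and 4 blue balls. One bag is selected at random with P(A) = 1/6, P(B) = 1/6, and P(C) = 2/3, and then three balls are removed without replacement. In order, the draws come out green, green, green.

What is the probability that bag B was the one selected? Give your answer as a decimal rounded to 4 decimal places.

Compute the likelihood of the observed sequence for each case: P(data | bag A) = (9/10)(8/9)(7/8) = 7/10; P(data | bag B) = (8/9)(7/8)(6/7) = 2/3; P(data | bag C) = (2/6)(1/5)(0/4) = 0.
The prior-weighted likelihoods are 1/6 · 7/10 = 7/60, 1/6 · 2/3 = 1/9, 2/3 · 0 = 0; with total 41/180.
Therefore the posterior P(bag B | data) = (1/9) / (41/180) = 20/41.

0.4878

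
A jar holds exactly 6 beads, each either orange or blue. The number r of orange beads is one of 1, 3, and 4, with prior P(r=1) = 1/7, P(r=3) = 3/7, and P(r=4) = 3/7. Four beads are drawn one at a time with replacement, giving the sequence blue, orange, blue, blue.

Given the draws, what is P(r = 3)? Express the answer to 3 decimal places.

0.524

For each hypothesis, P(data | H) works out to: P(data | r = 1) = (5/6)(1/6)(5/6)(5/6) = 0.096451; P(data | r = 3) = (3/6)(3/6)(3/6)(3/6) = 0.0625; P(data | r = 4) = (2/6)(4/6)(2/6)(2/6) = 0.024691.
Multiplying each by its prior: 1/7 · 0.096451 = 0.013779, 3/7 · 0.0625 = 0.026786, 3/7 · 0.024691 = 0.010582; with total 0.051146.
Therefore the posterior P(r = 3 | data) = (0.026786) / (0.051146) = 0.52371.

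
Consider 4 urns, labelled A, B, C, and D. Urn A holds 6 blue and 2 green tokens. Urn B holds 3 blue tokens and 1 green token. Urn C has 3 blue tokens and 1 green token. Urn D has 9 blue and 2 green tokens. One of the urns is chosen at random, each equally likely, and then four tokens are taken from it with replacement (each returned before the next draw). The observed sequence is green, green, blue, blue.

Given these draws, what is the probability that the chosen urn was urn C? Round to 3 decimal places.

Under each hypothesis, the probability of the observed sequence is: P(data | urn A) = (2/8)(2/8)(6/8)(6/8) = 0.035156; P(data | urn B) = (1/4)(1/4)(3/4)(3/4) = 0.035156; P(data | urn C) = (1/4)(1/4)(3/4)(3/4) = 0.035156; P(data | urn D) = (2/11)(2/11)(9/11)(9/11) = 0.02213.
The prior-weighted likelihoods are 1/4 · 0.035156 = 0.0087891, 1/4 · 0.035156 = 0.0087891, 1/4 · 0.035156 = 0.0087891, 1/4 · 0.02213 = 0.0055324; these sum to 0.0319.
Hence P(urn C | data) = (0.0087891) / (0.0319) = 0.27552.

0.276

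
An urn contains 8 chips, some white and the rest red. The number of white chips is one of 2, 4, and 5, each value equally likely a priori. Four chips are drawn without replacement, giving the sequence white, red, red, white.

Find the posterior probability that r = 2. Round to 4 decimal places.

Under each hypothesis, the probability of the observed sequence is: P(data | r = 2) = (2/8)(6/7)(5/6)(1/5) = 1/28; P(data | r = 4) = (4/8)(4/7)(3/6)(3/5) = 3/35; P(data | r = 5) = (5/8)(3/7)(2/6)(4/5) = 1/14.
Multiplying each by its prior: 1/3 · 1/28 = 1/84, 1/3 · 3/35 = 1/35, 1/3 · 1/14 = 1/42; summing to 9/140.
Therefore the posterior P(r = 2 | data) = (1/84) / (9/140) = 5/27.

0.1852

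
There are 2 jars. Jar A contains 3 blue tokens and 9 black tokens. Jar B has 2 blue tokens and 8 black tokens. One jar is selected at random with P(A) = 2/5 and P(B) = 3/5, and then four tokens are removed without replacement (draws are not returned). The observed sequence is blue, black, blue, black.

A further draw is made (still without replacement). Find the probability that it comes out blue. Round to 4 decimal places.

0.0652

For each hypothesis, P(data | H) works out to: P(data | jar A) = (3/12)(9/11)(2/10)(8/9) = 2/55; P(data | jar B) = (2/10)(8/9)(1/8)(7/7) = 1/45.
Multiplying each by its prior: 2/5 · 2/55 = 4/275, 3/5 · 1/45 = 1/75; with total 23/825.
The posterior is then P(jar A | data) = 12/23, P(jar B | data) = 11/23.
The predictive probability is P(blue next | data) = (1/8)(12/23) + (0)(11/23) = 3/46.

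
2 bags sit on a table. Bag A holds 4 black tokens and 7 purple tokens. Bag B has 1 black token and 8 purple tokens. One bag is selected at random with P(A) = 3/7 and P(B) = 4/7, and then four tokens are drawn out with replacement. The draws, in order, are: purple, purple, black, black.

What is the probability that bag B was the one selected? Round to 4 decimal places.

The likelihood of the observed sequence under each hypothesis: P(data | bag A) = (7/11)(7/11)(4/11)(4/11) = 0.053548; P(data | bag B) = (8/9)(8/9)(1/9)(1/9) = 0.0097546.
Weighting by the prior gives 3/7 · 0.053548 = 0.022949, 4/7 · 0.0097546 = 0.0055741; summing to 0.028523.
By Bayes' rule, P(bag B | data) = (0.0055741) / (0.028523) = 0.19542.

0.1954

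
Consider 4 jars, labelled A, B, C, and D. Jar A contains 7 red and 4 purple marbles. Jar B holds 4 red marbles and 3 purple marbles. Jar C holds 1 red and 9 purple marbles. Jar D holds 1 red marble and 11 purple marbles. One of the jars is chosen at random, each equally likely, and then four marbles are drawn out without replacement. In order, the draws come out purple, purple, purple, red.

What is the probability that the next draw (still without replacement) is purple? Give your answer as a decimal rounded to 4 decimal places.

0.7994

Under each hypothesis, the probability of the observed sequence is: P(data | jar A) = (4/11)(3/10)(2/9)(7/8) = 0.021212; P(data | jar B) = (3/7)(2/6)(1/5)(4/4) = 0.028571; P(data | jar C) = (9/10)(8/9)(7/8)(1/7) = 0.1; P(data | jar D) = (11/12)(10/11)(9/10)(1/9) = 0.083333.
Weighting by the prior gives 1/4 · 0.021212 = 0.005303, 1/4 · 0.028571 = 0.0071429, 1/4 · 0.1 = 0.025, 1/4 · 0.083333 = 0.020833; with total 0.058279.
The posterior is then P(jar A | data) = 0.090994, P(jar B | data) = 0.12256, P(jar C | data) = 0.42897, P(jar D | data) = 0.35747.
Averaging over the posterior, P(purple next | data) = (1/7)(0.090994) + (0)(0.12256) + (1)(0.42897) + (1)(0.35747) = 0.79944.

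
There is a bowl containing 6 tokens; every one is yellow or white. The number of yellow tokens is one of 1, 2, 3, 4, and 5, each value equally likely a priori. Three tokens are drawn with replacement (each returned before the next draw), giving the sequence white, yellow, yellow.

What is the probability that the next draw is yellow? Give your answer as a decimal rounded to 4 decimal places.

Under each hypothesis, the probability of the observed sequence is: P(data | r = 1) = (5/6)(1/6)(1/6) = 5/216; P(data | r = 2) = (4/6)(2/6)(2/6) = 2/27; P(data | r = 3) = (3/6)(3/6)(3/6) = 1/8; P(data | r = 4) = (2/6)(4/6)(4/6) = 4/27; P(data | r = 5) = (1/6)(5/6)(5/6) = 25/216.
Weighting by the prior gives 1/5 · 5/216 = 1/216, 1/5 · 2/27 = 2/135, 1/5 · 1/8 = 1/40, 1/5 · 4/27 = 4/135, 1/5 · 25/216 = 5/216; these sum to 7/72.
Dividing through by the total gives posterior P(r = 1 | data) = 1/21, P(r = 2 | data) = 16/105, P(r = 3 | data) = 9/35, P(r = 4 | data) = 32/105, P(r = 5 | data) = 5/21.
So P(yellow next | data) = Σ P(yellow next | H) P(H | data) = (1/6)(1/21) + (1/3)(16/105) + (1/2)(9/35) + (2/3)(32/105) + (5/6)(5/21) = 53/90.

0.5889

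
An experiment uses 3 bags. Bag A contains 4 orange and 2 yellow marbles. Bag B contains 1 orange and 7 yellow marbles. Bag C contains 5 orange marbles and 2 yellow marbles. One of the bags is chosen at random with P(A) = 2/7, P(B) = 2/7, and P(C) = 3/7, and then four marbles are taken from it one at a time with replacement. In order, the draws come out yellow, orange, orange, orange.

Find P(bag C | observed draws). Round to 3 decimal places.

For each hypothesis, P(data | H) works out to: P(data | bag A) = (2/6)(4/6)(4/6)(4/6) = 0.098765; P(data | bag B) = (7/8)(1/8)(1/8)(1/8) = 0.001709; P(data | bag C) = (2/7)(5/7)(5/7)(5/7) = 0.10412.
Weighting by the prior gives 2/7 · 0.098765 = 0.028219, 2/7 · 0.001709 = 0.00048828, 3/7 · 0.10412 = 0.044624; these sum to 0.073331.
Therefore the posterior P(bag C | data) = (0.044624) / (0.073331) = 0.60853.

0.609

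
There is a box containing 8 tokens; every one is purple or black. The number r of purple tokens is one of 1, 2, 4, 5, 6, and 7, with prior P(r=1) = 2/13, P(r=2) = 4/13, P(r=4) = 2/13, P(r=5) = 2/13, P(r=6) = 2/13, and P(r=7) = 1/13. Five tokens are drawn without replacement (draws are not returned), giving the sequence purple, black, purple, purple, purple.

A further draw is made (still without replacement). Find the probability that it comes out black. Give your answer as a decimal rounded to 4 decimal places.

Under each hypothesis, the probability of the observed sequence is: P(data | r = 1) = (1/8)(7/7)(0/6) = 0; P(data | r = 2) = (2/8)(6/7)(1/6)(0/5) = 0; P(data | r = 4) = (4/8)(4/7)(3/6)(2/5)(1/4) = 1/70; P(data | r = 5) = (5/8)(3/7)(4/6)(3/5)(2/4) = 3/56; P(data | r = 6) = (6/8)(2/7)(5/6)(4/5)(3/4) = 3/28; P(data | r = 7) = (7/8)(1/7)(6/6)(5/5)(4/4) = 1/8.
Multiplying each by its prior: 2/13 · 0 = 0, 4/13 · 0 = 0, 2/13 · 1/70 = 1/455, 2/13 · 3/56 = 3/364, 2/13 · 3/28 = 3/182, 1/13 · 1/8 = 1/104; with total 19/520.
Normalising, the posterior is P(r = 1 | data) = 0, P(r = 2 | data) = 0, P(r = 4 | data) = 8/133, P(r = 5 | data) = 30/133, P(r = 6 | data) = 60/133, P(r = 7 | data) = 5/19.
So P(black next | data) = Σ P(black next | H) P(H | data) = (1)(8/133) + (2/3)(30/133) + (1/3)(60/133) + (0)(5/19) = 48/133.

0.3609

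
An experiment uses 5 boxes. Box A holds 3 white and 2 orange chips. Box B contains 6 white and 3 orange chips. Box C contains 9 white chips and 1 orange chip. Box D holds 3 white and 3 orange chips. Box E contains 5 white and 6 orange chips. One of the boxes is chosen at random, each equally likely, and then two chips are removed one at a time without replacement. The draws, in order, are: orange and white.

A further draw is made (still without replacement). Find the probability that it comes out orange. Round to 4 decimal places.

0.3868

Under each hypothesis, the probability of the observed sequence is: P(data | box A) = (2/5)(3/4) = 0.3; P(data | box B) = (3/9)(6/8) = 0.25; P(data | box C) = (1/10)(9/9) = 0.1; P(data | box D) = (3/6)(3/5) = 0.3; P(data | box E) = (6/11)(5/10) = 0.27273.
The prior-weighted likelihoods are 1/5 · 0.3 = 0.06, 1/5 · 0.25 = 0.05, 1/5 · 0.1 = 0.02, 1/5 · 0.3 = 0.06, 1/5 · 0.27273 = 0.054545; summing to 0.24455.
Normalising, the posterior is P(box A | data) = 0.24535, P(box B | data) = 0.20446, P(box C | data) = 0.081784, P(box D | data) = 0.24535, P(box E | data) = 0.22305.
Averaging over the posterior, P(orange next | data) = (1/3)(0.24535) + (2/7)(0.20446) + (0)(0.081784) + (1/2)(0.24535) + (5/9)(0.22305) = 0.38679.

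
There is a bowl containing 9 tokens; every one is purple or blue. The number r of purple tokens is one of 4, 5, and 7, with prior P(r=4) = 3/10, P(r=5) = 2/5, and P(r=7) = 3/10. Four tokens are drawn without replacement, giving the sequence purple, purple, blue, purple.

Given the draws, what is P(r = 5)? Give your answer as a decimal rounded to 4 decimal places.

Compute the likelihood of the observed sequence for each case: P(data | r = 4) = (4/9)(3/8)(5/7)(2/6) = 5/126; P(data | r = 5) = (5/9)(4/8)(4/7)(3/6) = 5/63; P(data | r = 7) = (7/9)(6/8)(2/7)(5/6) = 5/36.
The prior-weighted likelihoods are 3/10 · 5/126 = 1/84, 2/5 · 5/63 = 2/63, 3/10 · 5/36 = 1/24; with total 43/504.
So P(r = 5 | data) = (2/63) / (43/504) = 16/43.

0.3721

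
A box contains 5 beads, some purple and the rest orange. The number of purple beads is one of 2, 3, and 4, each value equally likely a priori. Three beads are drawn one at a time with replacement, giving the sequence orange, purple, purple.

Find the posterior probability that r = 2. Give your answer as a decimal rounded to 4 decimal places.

0.2609

Under each hypothesis, the probability of the observed sequence is: P(data | r = 2) = (3/5)(2/5)(2/5) = 12/125; P(data | r = 3) = (2/5)(3/5)(3/5) = 18/125; P(data | r = 4) = (1/5)(4/5)(4/5) = 16/125.
Multiplying each by its prior: 1/3 · 12/125 = 4/125, 1/3 · 18/125 = 6/125, 1/3 · 16/125 = 16/375; summing to 46/375.
Therefore the posterior P(r = 2 | data) = (4/125) / (46/375) = 6/23.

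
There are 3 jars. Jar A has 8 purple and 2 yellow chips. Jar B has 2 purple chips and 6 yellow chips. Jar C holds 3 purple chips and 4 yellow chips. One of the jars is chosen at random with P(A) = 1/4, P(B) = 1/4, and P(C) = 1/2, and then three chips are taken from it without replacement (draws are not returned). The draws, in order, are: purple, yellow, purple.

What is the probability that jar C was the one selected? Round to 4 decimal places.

Under each hypothesis, the probability of the observed sequence is: P(data | jar A) = (8/10)(2/9)(7/8) = 0.15556; P(data | jar B) = (2/8)(6/7)(1/6) = 0.035714; P(data | jar C) = (3/7)(4/6)(2/5) = 0.11429.
Weighting by the prior gives 1/4 · 0.15556 = 0.038889, 1/4 · 0.035714 = 0.0089286, 1/2 · 0.11429 = 0.057143; these sum to 0.10496.
So P(jar C | data) = (0.057143) / (0.10496) = 0.54442.

0.5444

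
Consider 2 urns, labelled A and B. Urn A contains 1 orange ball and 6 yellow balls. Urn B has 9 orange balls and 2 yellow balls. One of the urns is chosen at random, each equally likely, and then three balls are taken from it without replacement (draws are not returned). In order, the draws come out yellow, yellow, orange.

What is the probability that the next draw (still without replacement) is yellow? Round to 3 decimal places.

Compute the likelihood of the observed sequence for each case: P(data | urn A) = (6/7)(5/6)(1/5) = 1/7; P(data | urn B) = (2/11)(1/10)(9/9) = 1/55.
Weighting by the prior gives 1/2 · 1/7 = 1/14, 1/2 · 1/55 = 1/110; summing to 31/385.
Normalising, the posterior is P(urn A | data) = 55/62, P(urn B | data) = 7/62.
Averaging over the posterior, P(yellow next | data) = (1)(55/62) + (0)(7/62) = 55/62.

0.887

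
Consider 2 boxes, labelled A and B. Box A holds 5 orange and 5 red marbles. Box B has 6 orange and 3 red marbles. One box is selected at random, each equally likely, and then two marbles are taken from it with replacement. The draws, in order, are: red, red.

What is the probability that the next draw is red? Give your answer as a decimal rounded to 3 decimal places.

Under each hypothesis, the probability of the observed sequence is: P(data | box A) = (5/10)(5/10) = 1/4; P(data | box B) = (3/9)(3/9) = 1/9.
Multiplying each by its prior: 1/2 · 1/4 = 1/8, 1/2 · 1/9 = 1/18; these sum to 13/72.
The posterior is then P(box A | data) = 9/13, P(box B | data) = 4/13.
So P(red next | data) = Σ P(red next | H) P(H | data) = (1/2)(9/13) + (1/3)(4/13) = 35/78.

0.449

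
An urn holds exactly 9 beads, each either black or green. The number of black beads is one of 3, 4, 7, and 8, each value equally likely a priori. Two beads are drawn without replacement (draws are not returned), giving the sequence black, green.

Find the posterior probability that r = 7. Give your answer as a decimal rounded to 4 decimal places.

0.2333

Under each hypothesis, the probability of the observed sequence is: P(data | r = 3) = (3/9)(6/8) = 1/4; P(data | r = 4) = (4/9)(5/8) = 5/18; P(data | r = 7) = (7/9)(2/8) = 7/36; P(data | r = 8) = (8/9)(1/8) = 1/9.
Weighting by the prior gives 1/4 · 1/4 = 1/16, 1/4 · 5/18 = 5/72, 1/4 · 7/36 = 7/144, 1/4 · 1/9 = 1/36; with total 5/24.
So P(r = 7 | data) = (7/144) / (5/24) = 7/30.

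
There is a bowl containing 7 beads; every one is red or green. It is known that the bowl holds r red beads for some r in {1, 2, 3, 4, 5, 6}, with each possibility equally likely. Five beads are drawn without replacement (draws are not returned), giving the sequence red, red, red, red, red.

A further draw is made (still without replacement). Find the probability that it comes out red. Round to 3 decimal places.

0.429

The likelihood of the observed sequence under each hypothesis: P(data | r = 1) = (1/7)(0/6) = 0; P(data | r = 2) = (2/7)(1/6)(0/5) = 0; P(data | r = 3) = (3/7)(2/6)(1/5)(0/4) = 0; P(data | r = 4) = (4/7)(3/6)(2/5)(1/4)(0/3) = 0; P(data | r = 5) = (5/7)(4/6)(3/5)(2/4)(1/3) = 1/21; P(data | r = 6) = (6/7)(5/6)(4/5)(3/4)(2/3) = 2/7.
The prior-weighted likelihoods are 1/6 · 0 = 0, 1/6 · 0 = 0, 1/6 · 0 = 0, 1/6 · 0 = 0, 1/6 · 1/21 = 1/126, 1/6 · 2/7 = 1/21; these sum to 1/18.
Dividing through by the total gives posterior P(r = 1 | data) = 0, P(r = 2 | data) = 0, P(r = 3 | data) = 0, P(r = 4 | data) = 0, P(r = 5 | data) = 1/7, P(r = 6 | data) = 6/7.
So P(red next | data) = Σ P(red next | H) P(H | data) = (0)(1/7) + (1/2)(6/7) = 3/7.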